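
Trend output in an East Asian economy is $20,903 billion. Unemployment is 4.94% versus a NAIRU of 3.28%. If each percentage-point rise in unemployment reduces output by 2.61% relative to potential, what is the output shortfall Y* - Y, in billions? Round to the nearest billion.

$906 billion

Output gap = -2.61 × (4.94 - 3.28) = -2.61 × 1.66 = -4.3326%.
Actual GDP ≈ 20903 × 0.956674 ≈ 19997 billion, so the shortfall is 20903 - 19997 = 906 billion.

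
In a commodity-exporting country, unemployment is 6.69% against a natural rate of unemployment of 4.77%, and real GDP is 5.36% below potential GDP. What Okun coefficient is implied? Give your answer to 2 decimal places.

Okun's law: output gap = -β × (u - u*).
-5.36 = -β × (6.69 - 4.77) = -β × 1.92, so β = 5.36/1.92 = 2.79.

β ≈ 2.79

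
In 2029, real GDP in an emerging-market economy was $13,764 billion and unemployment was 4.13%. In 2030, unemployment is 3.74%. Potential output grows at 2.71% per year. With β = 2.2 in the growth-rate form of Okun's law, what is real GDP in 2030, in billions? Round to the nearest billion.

$14,255 billion

Δu = 3.74 - 4.13 = -0.39 points.
Okun's law (growth form): g_Y = g_Y* - β × Δu = 2.71 - 2.2 × (-0.39) = 2.71 + 0.858 = 3.568%.
Real GDP in the next year = 13764 × (1 + 3.568/100) = 13764 × 1.03568 ≈ 14255 billion.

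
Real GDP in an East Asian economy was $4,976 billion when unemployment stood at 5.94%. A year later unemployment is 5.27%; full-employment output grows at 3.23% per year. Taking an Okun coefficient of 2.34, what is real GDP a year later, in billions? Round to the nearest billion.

$5,215 billion

Δu = 5.27 - 5.94 = -0.67 points.
Okun's law (growth form): g_Y = g_Y* - β × Δu = 3.23 - 2.34 × (-0.67) = 3.23 + 1.5678 = 4.7978%.
Real GDP in the next year = 4976 × (1 + 4.7978/100) = 4976 × 1.047978 ≈ 5215 billion.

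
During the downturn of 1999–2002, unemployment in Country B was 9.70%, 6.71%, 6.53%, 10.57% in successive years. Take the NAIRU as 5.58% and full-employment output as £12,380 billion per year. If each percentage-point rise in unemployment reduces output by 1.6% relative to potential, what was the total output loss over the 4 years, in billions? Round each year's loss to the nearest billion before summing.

£2,216 billion

Year 1999: gap = -1.6 × (9.7 - 5.58) = -6.592%, loss ≈ 12380 × 6.592/100 ≈ 816.
Year 2000: gap = -1.6 × (6.71 - 5.58) = -1.808%, loss ≈ 12380 × 1.808/100 ≈ 224.
Year 2001: gap = -1.6 × (6.53 - 5.58) = -1.52%, loss ≈ 12380 × 1.52/100 ≈ 188.
Year 2002: gap = -1.6 × (10.57 - 5.58) = -7.984%, loss ≈ 12380 × 7.984/100 ≈ 988.
Total lost output = 816 + 224 + 188 + 988 = 2216 billion.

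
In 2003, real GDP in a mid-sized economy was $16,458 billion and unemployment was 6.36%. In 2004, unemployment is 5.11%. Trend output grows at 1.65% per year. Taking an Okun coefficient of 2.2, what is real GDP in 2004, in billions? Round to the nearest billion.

$17,182 billion

Δu = 5.11 - 6.36 = -1.25 points.
Okun's law (growth form): g_Y = g_Y* - β × Δu = 1.65 - 2.2 × (-1.25) = 1.65 + 2.75 = 4.4%.
Real GDP in the next year = 16458 × (1 + 4.4/100) = 16458 × 1.044 ≈ 17182 billion.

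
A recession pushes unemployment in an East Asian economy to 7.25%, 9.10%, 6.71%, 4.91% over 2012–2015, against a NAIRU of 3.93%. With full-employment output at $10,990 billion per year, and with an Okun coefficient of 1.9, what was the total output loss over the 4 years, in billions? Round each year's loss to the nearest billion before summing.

Year 2012: gap = -1.9 × (7.25 - 3.93) = -6.308%, loss ≈ 10990 × 6.308/100 ≈ 693.
Year 2013: gap = -1.9 × (9.1 - 3.93) = -9.823%, loss ≈ 10990 × 9.823/100 ≈ 1080.
Year 2014: gap = -1.9 × (6.71 - 3.93) = -5.282%, loss ≈ 10990 × 5.282/100 ≈ 580.
Year 2015: gap = -1.9 × (4.91 - 3.93) = -1.862%, loss ≈ 10990 × 1.862/100 ≈ 205.
Total lost output = 693 + 1080 + 580 + 205 = 2558 billion.

$2,558 billion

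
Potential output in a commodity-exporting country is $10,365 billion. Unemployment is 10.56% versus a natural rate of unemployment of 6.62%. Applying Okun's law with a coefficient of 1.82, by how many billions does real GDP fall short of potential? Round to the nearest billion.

Output gap = -1.82 × (10.56 - 6.62) = -1.82 × 3.94 = -7.1708%.
Actual GDP ≈ 10365 × 0.928292 ≈ 9622 billion, so the shortfall is 10365 - 9622 = 743 billion.

$743 billion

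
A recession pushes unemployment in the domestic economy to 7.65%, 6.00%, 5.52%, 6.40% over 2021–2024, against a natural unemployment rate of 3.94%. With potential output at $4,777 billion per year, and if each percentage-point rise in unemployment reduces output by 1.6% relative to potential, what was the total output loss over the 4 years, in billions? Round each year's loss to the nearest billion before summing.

$750 billion

Year 2021: gap = -1.6 × (7.65 - 3.94) = -5.936%, loss ≈ 4777 × 5.936/100 ≈ 284.
Year 2022: gap = -1.6 × (6 - 3.94) = -3.296%, loss ≈ 4777 × 3.296/100 ≈ 157.
Year 2023: gap = -1.6 × (5.52 - 3.94) = -2.528%, loss ≈ 4777 × 2.528/100 ≈ 121.
Year 2024: gap = -1.6 × (6.4 - 3.94) = -3.936%, loss ≈ 4777 × 3.936/100 ≈ 188.
Total lost output = 284 + 157 + 121 + 188 = 750 billion.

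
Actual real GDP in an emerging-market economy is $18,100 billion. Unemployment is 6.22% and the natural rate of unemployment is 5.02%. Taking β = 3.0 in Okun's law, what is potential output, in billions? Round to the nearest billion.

Unemployment gap = 6.22 - 5.02 = 1.2 points, so output gap = -3 × 1.2 = -3.6%.
Since Y = Y* × (1 + gap/100), Y* = 18100/0.964 ≈ 18776 billion.

$18,776 billion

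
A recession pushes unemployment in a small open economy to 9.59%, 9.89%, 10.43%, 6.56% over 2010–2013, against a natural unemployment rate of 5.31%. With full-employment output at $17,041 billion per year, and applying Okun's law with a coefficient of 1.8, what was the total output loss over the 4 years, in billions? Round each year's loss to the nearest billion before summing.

Year 2010: gap = -1.8 × (9.59 - 5.31) = -7.704%, loss ≈ 17041 × 7.704/100 ≈ 1313.
Year 2011: gap = -1.8 × (9.89 - 5.31) = -8.244%, loss ≈ 17041 × 8.244/100 ≈ 1405.
Year 2012: gap = -1.8 × (10.43 - 5.31) = -9.216%, loss ≈ 17041 × 9.216/100 ≈ 1570.
Year 2013: gap = -1.8 × (6.56 - 5.31) = -2.25%, loss ≈ 17041 × 2.25/100 ≈ 383.
Total lost output = 1313 + 1405 + 1570 + 383 = 4671 billion.

$4,671 billion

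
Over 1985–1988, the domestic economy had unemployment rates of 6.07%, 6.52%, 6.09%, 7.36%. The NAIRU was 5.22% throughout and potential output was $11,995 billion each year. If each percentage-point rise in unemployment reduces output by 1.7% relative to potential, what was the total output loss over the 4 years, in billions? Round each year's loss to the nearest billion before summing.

$1,051 billion

Year 1985: gap = -1.7 × (6.07 - 5.22) = -1.445%, loss ≈ 11995 × 1.445/100 ≈ 173.
Year 1986: gap = -1.7 × (6.52 - 5.22) = -2.21%, loss ≈ 11995 × 2.21/100 ≈ 265.
Year 1987: gap = -1.7 × (6.09 - 5.22) = -1.479%, loss ≈ 11995 × 1.479/100 ≈ 177.
Year 1988: gap = -1.7 × (7.36 - 5.22) = -3.638%, loss ≈ 11995 × 3.638/100 ≈ 436.
Total lost output = 173 + 265 + 177 + 436 = 1051 billion.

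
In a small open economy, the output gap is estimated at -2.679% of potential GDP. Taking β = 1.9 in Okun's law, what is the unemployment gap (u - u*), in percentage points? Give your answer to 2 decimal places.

Okun's law: output gap = -β × (u - u*), so u - u* = -(output gap)/β.
u - u* = -(-2.679)/1.9 = 1.41 percentage points.

1.41 percentage points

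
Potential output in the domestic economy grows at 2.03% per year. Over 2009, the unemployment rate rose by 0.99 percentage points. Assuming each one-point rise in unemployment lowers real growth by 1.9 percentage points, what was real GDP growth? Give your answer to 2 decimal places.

Growth-rate Okun's law: g_Y = g_Y* - β × Δu.
g_Y = 2.03 - 1.9 × (0.99) = 2.03 - 1.881 = 0.149%, i.e. 0.15% to 2 d.p.

0.15%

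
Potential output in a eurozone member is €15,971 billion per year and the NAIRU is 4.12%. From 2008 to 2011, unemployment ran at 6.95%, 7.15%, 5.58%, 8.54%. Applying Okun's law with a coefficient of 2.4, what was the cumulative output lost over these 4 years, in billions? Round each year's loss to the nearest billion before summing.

Year 2008: gap = -2.4 × (6.95 - 4.12) = -6.792%, loss ≈ 15971 × 6.792/100 ≈ 1085.
Year 2009: gap = -2.4 × (7.15 - 4.12) = -7.272%, loss ≈ 15971 × 7.272/100 ≈ 1161.
Year 2010: gap = -2.4 × (5.58 - 4.12) = -3.504%, loss ≈ 15971 × 3.504/100 ≈ 560.
Year 2011: gap = -2.4 × (8.54 - 4.12) = -10.608%, loss ≈ 15971 × 10.608/100 ≈ 1694.
Total lost output = 1085 + 1161 + 560 + 1694 = 4500 billion.

€4,500 billion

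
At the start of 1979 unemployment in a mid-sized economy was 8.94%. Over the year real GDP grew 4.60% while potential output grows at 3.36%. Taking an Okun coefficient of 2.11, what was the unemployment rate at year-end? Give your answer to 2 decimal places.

Growth-rate Okun's law: g_Y = g_Y* - β × Δu, so Δu = (g_Y* - g_Y)/β.
Δu = (3.36 - 4.6)/2.11 = -1.24/2.11 = -0.59 percentage points.
Year-end unemployment = 8.94 - 0.59 = 8.35%.

8.35%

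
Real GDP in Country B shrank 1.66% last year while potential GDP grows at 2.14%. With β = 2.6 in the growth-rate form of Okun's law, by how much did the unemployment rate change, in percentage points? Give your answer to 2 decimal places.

Growth-rate Okun's law: g_Y = g_Y* - β × Δu, so Δu = (g_Y* - g_Y)/β.
Δu = (2.14 + 1.66)/2.6 = 3.8/2.6 = 1.46 percentage points.

1.46 percentage points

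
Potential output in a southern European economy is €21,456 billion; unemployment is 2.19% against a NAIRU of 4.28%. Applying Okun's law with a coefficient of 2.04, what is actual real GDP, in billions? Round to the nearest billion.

Unemployment gap = 2.19 - 4.28 = -2.09 points, so the output gap is -2.04 × (-2.09) = 4.2636%.
Actual GDP = 21456 × (1 + 4.2636/100) = 21456 × 1.042636 ≈ 22371 billion.

€22,371 billion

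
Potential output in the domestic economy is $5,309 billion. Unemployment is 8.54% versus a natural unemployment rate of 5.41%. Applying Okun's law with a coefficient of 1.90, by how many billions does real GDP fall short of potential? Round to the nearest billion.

Output gap = -1.90 × (8.54 - 5.41) = -1.9 × 3.13 = -5.947%.
Actual GDP ≈ 5309 × 0.94053 ≈ 4993 billion, so the shortfall is 5309 - 4993 = 316 billion.

$316 billion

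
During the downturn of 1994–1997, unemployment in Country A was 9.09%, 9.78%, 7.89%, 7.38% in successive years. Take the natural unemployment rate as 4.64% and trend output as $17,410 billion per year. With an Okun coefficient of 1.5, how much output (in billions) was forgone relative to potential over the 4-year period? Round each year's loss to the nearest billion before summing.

$4,069 billion

Year 1994: gap = -1.5 × (9.09 - 4.64) = -6.675%, loss ≈ 17410 × 6.675/100 ≈ 1162.
Year 1995: gap = -1.5 × (9.78 - 4.64) = -7.71%, loss ≈ 17410 × 7.71/100 ≈ 1342.
Year 1996: gap = -1.5 × (7.89 - 4.64) = -4.875%, loss ≈ 17410 × 4.875/100 ≈ 849.
Year 1997: gap = -1.5 × (7.38 - 4.64) = -4.11%, loss ≈ 17410 × 4.11/100 ≈ 716.
Total lost output = 1162 + 1342 + 849 + 716 = 4069 billion.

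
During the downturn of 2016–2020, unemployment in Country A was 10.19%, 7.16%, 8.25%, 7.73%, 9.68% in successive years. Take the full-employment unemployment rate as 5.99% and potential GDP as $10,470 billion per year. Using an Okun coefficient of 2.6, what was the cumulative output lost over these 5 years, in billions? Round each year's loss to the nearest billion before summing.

Year 2016: gap = -2.6 × (10.19 - 5.99) = -10.92%, loss ≈ 10470 × 10.92/100 ≈ 1143.
Year 2017: gap = -2.6 × (7.16 - 5.99) = -3.042%, loss ≈ 10470 × 3.042/100 ≈ 318.
Year 2018: gap = -2.6 × (8.25 - 5.99) = -5.876%, loss ≈ 10470 × 5.876/100 ≈ 615.
Year 2019: gap = -2.6 × (7.73 - 5.99) = -4.524%, loss ≈ 10470 × 4.524/100 ≈ 474.
Year 2020: gap = -2.6 × (9.68 - 5.99) = -9.594%, loss ≈ 10470 × 9.594/100 ≈ 1004.
Total lost output = 1143 + 318 + 615 + 474 + 1004 = 3554 billion.

$3,554 billion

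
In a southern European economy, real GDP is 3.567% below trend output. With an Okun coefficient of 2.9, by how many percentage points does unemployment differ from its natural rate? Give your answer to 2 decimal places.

1.23 percentage points

Okun's law: output gap = -β × (u - u*), so u - u* = -(output gap)/β.
u - u* = -(-3.567)/2.9 = 1.23 percentage points.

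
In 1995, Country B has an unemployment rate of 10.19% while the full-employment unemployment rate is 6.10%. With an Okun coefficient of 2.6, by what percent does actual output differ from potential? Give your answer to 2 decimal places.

-10.63%

The unemployment gap is 10.19 - 6.1 = 4.09 percentage points.
Okun's law gives an output gap of -2.6 × 4.09 = -10.634%, i.e. 10.63% below potential.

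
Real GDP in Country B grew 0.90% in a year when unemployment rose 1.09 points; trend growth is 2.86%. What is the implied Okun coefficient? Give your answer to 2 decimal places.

Growth form: g_Y = g_Y* - β × Δu, so β = (g_Y* - g_Y)/Δu.
β = (2.86 - 0.9)/1.09 = 1.96/1.09 = 1.80.

β ≈ 1.80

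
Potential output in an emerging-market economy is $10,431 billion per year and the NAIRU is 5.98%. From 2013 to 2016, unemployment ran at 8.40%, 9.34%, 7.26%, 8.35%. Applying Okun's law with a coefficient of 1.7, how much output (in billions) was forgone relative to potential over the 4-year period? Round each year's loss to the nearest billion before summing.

Year 2013: gap = -1.7 × (8.4 - 5.98) = -4.114%, loss ≈ 10431 × 4.114/100 ≈ 429.
Year 2014: gap = -1.7 × (9.34 - 5.98) = -5.712%, loss ≈ 10431 × 5.712/100 ≈ 596.
Year 2015: gap = -1.7 × (7.26 - 5.98) = -2.176%, loss ≈ 10431 × 2.176/100 ≈ 227.
Year 2016: gap = -1.7 × (8.35 - 5.98) = -4.029%, loss ≈ 10431 × 4.029/100 ≈ 420.
Total lost output = 429 + 596 + 227 + 420 = 1672 billion.

$1,672 billion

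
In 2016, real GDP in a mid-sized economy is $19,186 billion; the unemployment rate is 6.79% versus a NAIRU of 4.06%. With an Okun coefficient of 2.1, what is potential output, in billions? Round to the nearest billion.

Unemployment gap = 6.79 - 4.06 = 2.73 points, so output gap = -2.1 × 2.73 = -5.733%.
Since Y = Y* × (1 + gap/100), Y* = 19186/0.94267 ≈ 20353 billion.

$20,353 billion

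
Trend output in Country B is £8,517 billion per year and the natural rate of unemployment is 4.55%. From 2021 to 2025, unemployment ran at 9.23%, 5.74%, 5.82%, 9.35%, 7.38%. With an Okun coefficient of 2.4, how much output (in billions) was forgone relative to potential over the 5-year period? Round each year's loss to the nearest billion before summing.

£3,019 billion

Year 2021: gap = -2.4 × (9.23 - 4.55) = -11.232%, loss ≈ 8517 × 11.232/100 ≈ 957.
Year 2022: gap = -2.4 × (5.74 - 4.55) = -2.856%, loss ≈ 8517 × 2.856/100 ≈ 243.
Year 2023: gap = -2.4 × (5.82 - 4.55) = -3.048%, loss ≈ 8517 × 3.048/100 ≈ 260.
Year 2024: gap = -2.4 × (9.35 - 4.55) = -11.52%, loss ≈ 8517 × 11.52/100 ≈ 981.
Year 2025: gap = -2.4 × (7.38 - 4.55) = -6.792%, loss ≈ 8517 × 6.792/100 ≈ 578.
Total lost output = 957 + 243 + 260 + 981 + 578 = 3019 billion.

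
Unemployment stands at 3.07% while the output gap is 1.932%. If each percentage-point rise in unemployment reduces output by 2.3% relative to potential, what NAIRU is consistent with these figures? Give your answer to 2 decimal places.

From Okun's law, u - u* = -(output gap)/β = -(1.932)/2.3 = -0.84 points.
So u* = 3.07 + 0.84 = 3.91%.

3.91%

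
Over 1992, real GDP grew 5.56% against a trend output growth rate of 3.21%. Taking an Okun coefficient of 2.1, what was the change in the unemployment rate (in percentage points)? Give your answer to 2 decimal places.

Growth-rate Okun's law: g_Y = g_Y* - β × Δu, so Δu = (g_Y* - g_Y)/β.
Δu = (3.21 - 5.56)/2.1 = -2.35/2.1 = -1.12 percentage points.

-1.12 percentage points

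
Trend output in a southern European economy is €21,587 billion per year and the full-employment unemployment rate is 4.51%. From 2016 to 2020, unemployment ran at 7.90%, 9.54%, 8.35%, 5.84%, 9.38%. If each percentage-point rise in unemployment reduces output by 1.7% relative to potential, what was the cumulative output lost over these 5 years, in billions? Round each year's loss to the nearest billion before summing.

Year 2016: gap = -1.7 × (7.9 - 4.51) = -5.763%, loss ≈ 21587 × 5.763/100 ≈ 1244.
Year 2017: gap = -1.7 × (9.54 - 4.51) = -8.551%, loss ≈ 21587 × 8.551/100 ≈ 1846.
Year 2018: gap = -1.7 × (8.35 - 4.51) = -6.528%, loss ≈ 21587 × 6.528/100 ≈ 1409.
Year 2019: gap = -1.7 × (5.84 - 4.51) = -2.261%, loss ≈ 21587 × 2.261/100 ≈ 488.
Year 2020: gap = -1.7 × (9.38 - 4.51) = -8.279%, loss ≈ 21587 × 8.279/100 ≈ 1787.
Total lost output = 1244 + 1846 + 1409 + 488 + 1787 = 6774 billion.

€6,774 billion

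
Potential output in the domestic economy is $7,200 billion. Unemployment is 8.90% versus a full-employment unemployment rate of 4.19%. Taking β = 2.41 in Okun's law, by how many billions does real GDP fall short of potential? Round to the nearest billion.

Output gap = -2.41 × (8.9 - 4.19) = -2.41 × 4.71 = -11.3511%.
Actual GDP ≈ 7200 × 0.886489 ≈ 6383 billion, so the shortfall is 7200 - 6383 = 817 billion.

$817 billion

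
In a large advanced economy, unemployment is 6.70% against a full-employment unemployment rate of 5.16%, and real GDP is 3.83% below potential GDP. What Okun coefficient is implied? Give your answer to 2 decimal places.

β ≈ 2.49

Okun's law: output gap = -β × (u - u*).
-3.83 = -β × (6.7 - 5.16) = -β × 1.54, so β = 3.83/1.54 = 2.49.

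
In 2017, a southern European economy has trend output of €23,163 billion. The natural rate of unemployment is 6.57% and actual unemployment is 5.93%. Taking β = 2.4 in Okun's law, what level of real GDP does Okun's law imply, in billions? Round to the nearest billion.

€23,519 billion

Unemployment gap = 5.93 - 6.57 = -0.64 points, so the output gap is -2.4 × (-0.64) = 1.536%.
Actual GDP = 23163 × (1 + 1.536/100) = 23163 × 1.01536 ≈ 23519 billion.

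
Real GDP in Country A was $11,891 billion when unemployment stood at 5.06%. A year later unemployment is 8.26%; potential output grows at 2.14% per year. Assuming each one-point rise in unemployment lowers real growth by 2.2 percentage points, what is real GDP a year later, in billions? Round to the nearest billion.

$11,308 billion

Δu = 8.26 - 5.06 = 3.2 points.
Okun's law (growth form): g_Y = g_Y* - β × Δu = 2.14 - 2.2 × (3.20) = 2.14 - 7.04 = -4.9%.
Real GDP in the next year = 11891 × (1 - 4.9/100) = 11891 × 0.951 ≈ 11308 billion.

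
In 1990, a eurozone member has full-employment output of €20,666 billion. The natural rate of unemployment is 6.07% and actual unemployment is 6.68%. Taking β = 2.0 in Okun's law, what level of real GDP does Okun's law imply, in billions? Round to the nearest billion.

Unemployment gap = 6.68 - 6.07 = 0.61 points, so the output gap is -2 × 0.61 = -1.22%.
Actual GDP = 20666 × (1 - 1.22/100) = 20666 × 0.9878 ≈ 20414 billion.

€20,414 billion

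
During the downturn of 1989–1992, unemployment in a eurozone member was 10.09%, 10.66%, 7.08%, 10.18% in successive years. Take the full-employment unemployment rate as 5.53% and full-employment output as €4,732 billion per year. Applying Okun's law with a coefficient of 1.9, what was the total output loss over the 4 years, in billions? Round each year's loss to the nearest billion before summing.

€1,428 billion

Year 1989: gap = -1.9 × (10.09 - 5.53) = -8.664%, loss ≈ 4732 × 8.664/100 ≈ 410.
Year 1990: gap = -1.9 × (10.66 - 5.53) = -9.747%, loss ≈ 4732 × 9.747/100 ≈ 461.
Year 1991: gap = -1.9 × (7.08 - 5.53) = -2.945%, loss ≈ 4732 × 2.945/100 ≈ 139.
Year 1992: gap = -1.9 × (10.18 - 5.53) = -8.835%, loss ≈ 4732 × 8.835/100 ≈ 418.
Total lost output = 410 + 461 + 139 + 418 = 1428 billion.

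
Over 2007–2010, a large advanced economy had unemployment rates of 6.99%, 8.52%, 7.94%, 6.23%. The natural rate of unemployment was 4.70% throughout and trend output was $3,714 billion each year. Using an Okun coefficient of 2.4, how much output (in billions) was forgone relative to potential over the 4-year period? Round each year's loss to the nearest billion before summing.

$969 billion

Year 2007: gap = -2.4 × (6.99 - 4.7) = -5.496%, loss ≈ 3714 × 5.496/100 ≈ 204.
Year 2008: gap = -2.4 × (8.52 - 4.7) = -9.168%, loss ≈ 3714 × 9.168/100 ≈ 340.
Year 2009: gap = -2.4 × (7.94 - 4.7) = -7.776%, loss ≈ 3714 × 7.776/100 ≈ 289.
Year 2010: gap = -2.4 × (6.23 - 4.7) = -3.672%, loss ≈ 3714 × 3.672/100 ≈ 136.
Total lost output = 204 + 340 + 289 + 136 = 969 billion.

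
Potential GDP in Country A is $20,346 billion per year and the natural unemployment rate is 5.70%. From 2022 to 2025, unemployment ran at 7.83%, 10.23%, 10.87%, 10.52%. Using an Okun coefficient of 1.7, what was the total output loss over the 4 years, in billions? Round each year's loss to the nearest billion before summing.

Year 2022: gap = -1.7 × (7.83 - 5.7) = -3.621%, loss ≈ 20346 × 3.621/100 ≈ 737.
Year 2023: gap = -1.7 × (10.23 - 5.7) = -7.701%, loss ≈ 20346 × 7.701/100 ≈ 1567.
Year 2024: gap = -1.7 × (10.87 - 5.7) = -8.789%, loss ≈ 20346 × 8.789/100 ≈ 1788.
Year 2025: gap = -1.7 × (10.52 - 5.7) = -8.194%, loss ≈ 20346 × 8.194/100 ≈ 1667.
Total lost output = 737 + 1567 + 1788 + 1667 = 5759 billion.

$5,759 billion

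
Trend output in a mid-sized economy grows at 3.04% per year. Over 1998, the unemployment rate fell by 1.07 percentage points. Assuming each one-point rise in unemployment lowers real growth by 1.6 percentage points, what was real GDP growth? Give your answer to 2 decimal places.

Growth-rate Okun's law: g_Y = g_Y* - β × Δu.
g_Y = 3.04 - 1.6 × (-1.07) = 3.04 + 1.712 = 4.752%, i.e. 4.75% to 2 d.p.

4.75%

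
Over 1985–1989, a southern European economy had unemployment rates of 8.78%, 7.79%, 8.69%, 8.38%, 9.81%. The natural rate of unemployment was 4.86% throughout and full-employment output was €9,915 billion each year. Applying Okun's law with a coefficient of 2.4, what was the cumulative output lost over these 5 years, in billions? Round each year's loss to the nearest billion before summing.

€4,557 billion

Year 1985: gap = -2.4 × (8.78 - 4.86) = -9.408%, loss ≈ 9915 × 9.408/100 ≈ 933.
Year 1986: gap = -2.4 × (7.79 - 4.86) = -7.032%, loss ≈ 9915 × 7.032/100 ≈ 697.
Year 1987: gap = -2.4 × (8.69 - 4.86) = -9.192%, loss ≈ 9915 × 9.192/100 ≈ 911.
Year 1988: gap = -2.4 × (8.38 - 4.86) = -8.448%, loss ≈ 9915 × 8.448/100 ≈ 838.
Year 1989: gap = -2.4 × (9.81 - 4.86) = -11.88%, loss ≈ 9915 × 11.88/100 ≈ 1178.
Total lost output = 933 + 697 + 911 + 838 + 1178 = 4557 billion.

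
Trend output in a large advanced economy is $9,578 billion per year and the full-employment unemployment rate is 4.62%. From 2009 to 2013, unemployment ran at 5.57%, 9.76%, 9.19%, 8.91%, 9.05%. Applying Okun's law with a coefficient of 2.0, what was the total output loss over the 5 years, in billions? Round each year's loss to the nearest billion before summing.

Year 2009: gap = -2.0 × (5.57 - 4.62) = -1.9%, loss ≈ 9578 × 1.9/100 ≈ 182.
Year 2010: gap = -2.0 × (9.76 - 4.62) = -10.28%, loss ≈ 9578 × 10.28/100 ≈ 985.
Year 2011: gap = -2.0 × (9.19 - 4.62) = -9.14%, loss ≈ 9578 × 9.14/100 ≈ 875.
Year 2012: gap = -2.0 × (8.91 - 4.62) = -8.58%, loss ≈ 9578 × 8.58/100 ≈ 822.
Year 2013: gap = -2.0 × (9.05 - 4.62) = -8.86%, loss ≈ 9578 × 8.86/100 ≈ 849.
Total lost output = 182 + 985 + 875 + 822 + 849 = 3713 billion.

$3,713 billion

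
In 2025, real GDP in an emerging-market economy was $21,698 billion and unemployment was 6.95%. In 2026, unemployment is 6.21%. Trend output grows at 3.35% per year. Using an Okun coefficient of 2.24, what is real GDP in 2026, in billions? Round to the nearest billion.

Δu = 6.21 - 6.95 = -0.74 points.
Okun's law (growth form): g_Y = g_Y* - β × Δu = 3.35 - 2.24 × (-0.74) = 3.35 + 1.6576 = 5.0076%.
Real GDP in the next year = 21698 × (1 + 5.0076/100) = 21698 × 1.050076 ≈ 22785 billion.

$22,785 billion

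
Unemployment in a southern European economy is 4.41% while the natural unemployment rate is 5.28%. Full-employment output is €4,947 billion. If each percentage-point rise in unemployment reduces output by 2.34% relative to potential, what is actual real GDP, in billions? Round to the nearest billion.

Unemployment gap = 4.41 - 5.28 = -0.87 points, so the output gap is -2.34 × (-0.87) = 2.0358%.
Actual GDP = 4947 × (1 + 2.0358/100) = 4947 × 1.020358 ≈ 5048 billion.

€5,048 billion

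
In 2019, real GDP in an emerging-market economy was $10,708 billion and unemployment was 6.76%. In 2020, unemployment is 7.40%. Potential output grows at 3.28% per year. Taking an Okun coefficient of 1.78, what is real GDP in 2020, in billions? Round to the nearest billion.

Δu = 7.4 - 6.76 = 0.64 points.
Okun's law (growth form): g_Y = g_Y* - β × Δu = 3.28 - 1.78 × (0.64) = 3.28 - 1.1392 = 2.1408%.
Real GDP in the next year = 10708 × (1 + 2.1408/100) = 10708 × 1.021408 ≈ 10937 billion.

$10,937 billion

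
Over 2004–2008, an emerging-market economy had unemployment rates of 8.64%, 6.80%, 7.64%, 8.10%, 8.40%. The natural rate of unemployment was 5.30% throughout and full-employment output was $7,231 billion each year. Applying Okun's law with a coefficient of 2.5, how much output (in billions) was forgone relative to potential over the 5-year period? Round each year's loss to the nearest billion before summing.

$2,364 billion

Year 2004: gap = -2.5 × (8.64 - 5.3) = -8.35%, loss ≈ 7231 × 8.35/100 ≈ 604.
Year 2005: gap = -2.5 × (6.8 - 5.3) = -3.75%, loss ≈ 7231 × 3.75/100 ≈ 271.
Year 2006: gap = -2.5 × (7.64 - 5.3) = -5.85%, loss ≈ 7231 × 5.85/100 ≈ 423.
Year 2007: gap = -2.5 × (8.1 - 5.3) = -7%, loss ≈ 7231 × 7/100 ≈ 506.
Year 2008: gap = -2.5 × (8.4 - 5.3) = -7.75%, loss ≈ 7231 × 7.75/100 ≈ 560.
Total lost output = 604 + 271 + 423 + 506 + 560 = 2364 billion.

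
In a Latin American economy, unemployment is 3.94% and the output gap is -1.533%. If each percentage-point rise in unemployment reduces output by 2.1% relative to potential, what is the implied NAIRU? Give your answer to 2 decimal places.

3.21%

From Okun's law, u - u* = -(output gap)/β = -(-1.533)/2.1 = 0.73 points.
So u* = 3.94 - 0.73 = 3.21%.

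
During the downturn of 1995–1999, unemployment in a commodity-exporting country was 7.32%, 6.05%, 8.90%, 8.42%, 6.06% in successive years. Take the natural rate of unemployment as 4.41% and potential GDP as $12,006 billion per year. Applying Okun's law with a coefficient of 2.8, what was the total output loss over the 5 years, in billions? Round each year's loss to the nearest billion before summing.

$4,941 billion

Year 1995: gap = -2.8 × (7.32 - 4.41) = -8.148%, loss ≈ 12006 × 8.148/100 ≈ 978.
Year 1996: gap = -2.8 × (6.05 - 4.41) = -4.592%, loss ≈ 12006 × 4.592/100 ≈ 551.
Year 1997: gap = -2.8 × (8.9 - 4.41) = -12.572%, loss ≈ 12006 × 12.572/100 ≈ 1509.
Year 1998: gap = -2.8 × (8.42 - 4.41) = -11.228%, loss ≈ 12006 × 11.228/100 ≈ 1348.
Year 1999: gap = -2.8 × (6.06 - 4.41) = -4.62%, loss ≈ 12006 × 4.62/100 ≈ 555.
Total lost output = 978 + 551 + 1509 + 1348 + 555 = 4941 billion.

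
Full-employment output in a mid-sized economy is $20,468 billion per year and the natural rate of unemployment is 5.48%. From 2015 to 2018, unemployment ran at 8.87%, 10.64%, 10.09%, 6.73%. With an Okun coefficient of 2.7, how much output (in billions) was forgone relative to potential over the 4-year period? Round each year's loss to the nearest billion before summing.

$7,964 billion

Year 2015: gap = -2.7 × (8.87 - 5.48) = -9.153%, loss ≈ 20468 × 9.153/100 ≈ 1873.
Year 2016: gap = -2.7 × (10.64 - 5.48) = -13.932%, loss ≈ 20468 × 13.932/100 ≈ 2852.
Year 2017: gap = -2.7 × (10.09 - 5.48) = -12.447%, loss ≈ 20468 × 12.447/100 ≈ 2548.
Year 2018: gap = -2.7 × (6.73 - 5.48) = -3.375%, loss ≈ 20468 × 3.375/100 ≈ 691.
Total lost output = 1873 + 2852 + 2548 + 691 = 7964 billion.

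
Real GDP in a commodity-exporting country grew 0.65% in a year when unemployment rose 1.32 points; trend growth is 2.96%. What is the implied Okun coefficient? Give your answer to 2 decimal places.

Growth form: g_Y = g_Y* - β × Δu, so β = (g_Y* - g_Y)/Δu.
β = (2.96 - 0.65)/1.32 = 2.31/1.32 = 1.75.

β ≈ 1.75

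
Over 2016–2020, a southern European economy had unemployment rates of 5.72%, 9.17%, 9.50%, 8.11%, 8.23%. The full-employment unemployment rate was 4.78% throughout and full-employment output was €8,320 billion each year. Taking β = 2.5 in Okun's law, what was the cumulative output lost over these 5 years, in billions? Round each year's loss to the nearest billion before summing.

€3,502 billion

Year 2016: gap = -2.5 × (5.72 - 4.78) = -2.35%, loss ≈ 8320 × 2.35/100 ≈ 196.
Year 2017: gap = -2.5 × (9.17 - 4.78) = -10.975%, loss ≈ 8320 × 10.975/100 ≈ 913.
Year 2018: gap = -2.5 × (9.5 - 4.78) = -11.8%, loss ≈ 8320 × 11.8/100 ≈ 982.
Year 2019: gap = -2.5 × (8.11 - 4.78) = -8.325%, loss ≈ 8320 × 8.325/100 ≈ 693.
Year 2020: gap = -2.5 × (8.23 - 4.78) = -8.625%, loss ≈ 8320 × 8.625/100 ≈ 718.
Total lost output = 196 + 913 + 982 + 693 + 718 = 3502 billion.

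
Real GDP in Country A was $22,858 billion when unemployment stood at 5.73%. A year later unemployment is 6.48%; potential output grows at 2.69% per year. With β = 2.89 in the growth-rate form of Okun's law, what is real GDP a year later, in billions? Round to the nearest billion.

Δu = 6.48 - 5.73 = 0.75 points.
Okun's law (growth form): g_Y = g_Y* - β × Δu = 2.69 - 2.89 × (0.75) = 2.69 - 2.1675 = 0.5225%.
Real GDP in the next year = 22858 × (1 + 0.5225/100) = 22858 × 1.005225 ≈ 22977 billion.

$22,977 billion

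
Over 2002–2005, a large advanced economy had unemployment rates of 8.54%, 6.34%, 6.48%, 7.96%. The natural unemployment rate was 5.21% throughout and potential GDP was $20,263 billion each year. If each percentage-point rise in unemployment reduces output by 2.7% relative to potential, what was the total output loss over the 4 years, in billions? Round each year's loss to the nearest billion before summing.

$4,640 billion

Year 2002: gap = -2.7 × (8.54 - 5.21) = -8.991%, loss ≈ 20263 × 8.991/100 ≈ 1822.
Year 2003: gap = -2.7 × (6.34 - 5.21) = -3.051%, loss ≈ 20263 × 3.051/100 ≈ 618.
Year 2004: gap = -2.7 × (6.48 - 5.21) = -3.429%, loss ≈ 20263 × 3.429/100 ≈ 695.
Year 2005: gap = -2.7 × (7.96 - 5.21) = -7.425%, loss ≈ 20263 × 7.425/100 ≈ 1505.
Total lost output = 1822 + 618 + 695 + 1505 = 4640 billion.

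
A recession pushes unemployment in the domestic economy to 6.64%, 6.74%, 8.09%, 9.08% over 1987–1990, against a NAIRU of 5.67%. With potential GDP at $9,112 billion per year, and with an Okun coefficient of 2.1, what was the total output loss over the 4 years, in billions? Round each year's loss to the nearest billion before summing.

Year 1987: gap = -2.1 × (6.64 - 5.67) = -2.037%, loss ≈ 9112 × 2.037/100 ≈ 186.
Year 1988: gap = -2.1 × (6.74 - 5.67) = -2.247%, loss ≈ 9112 × 2.247/100 ≈ 205.
Year 1989: gap = -2.1 × (8.09 - 5.67) = -5.082%, loss ≈ 9112 × 5.082/100 ≈ 463.
Year 1990: gap = -2.1 × (9.08 - 5.67) = -7.161%, loss ≈ 9112 × 7.161/100 ≈ 653.
Total lost output = 186 + 205 + 463 + 653 = 1507 billion.

$1,507 billion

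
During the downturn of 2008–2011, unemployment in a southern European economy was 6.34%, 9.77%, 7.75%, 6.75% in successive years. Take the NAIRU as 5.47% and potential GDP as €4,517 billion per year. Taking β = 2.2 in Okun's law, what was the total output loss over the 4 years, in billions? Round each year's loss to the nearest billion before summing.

Year 2008: gap = -2.2 × (6.34 - 5.47) = -1.914%, loss ≈ 4517 × 1.914/100 ≈ 86.
Year 2009: gap = -2.2 × (9.77 - 5.47) = -9.46%, loss ≈ 4517 × 9.46/100 ≈ 427.
Year 2010: gap = -2.2 × (7.75 - 5.47) = -5.016%, loss ≈ 4517 × 5.016/100 ≈ 227.
Year 2011: gap = -2.2 × (6.75 - 5.47) = -2.816%, loss ≈ 4517 × 2.816/100 ≈ 127.
Total lost output = 86 + 427 + 227 + 127 = 867 billion.

€867 billion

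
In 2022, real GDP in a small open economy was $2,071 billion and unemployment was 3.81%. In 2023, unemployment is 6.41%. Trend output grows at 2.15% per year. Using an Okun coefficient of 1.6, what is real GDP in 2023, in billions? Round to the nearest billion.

$2,029 billion

Δu = 6.41 - 3.81 = 2.6 points.
Okun's law (growth form): g_Y = g_Y* - β × Δu = 2.15 - 1.6 × (2.60) = 2.15 - 4.16 = -2.01%.
Real GDP in the next year = 2071 × (1 - 2.01/100) = 2071 × 0.9799 ≈ 2029 billion.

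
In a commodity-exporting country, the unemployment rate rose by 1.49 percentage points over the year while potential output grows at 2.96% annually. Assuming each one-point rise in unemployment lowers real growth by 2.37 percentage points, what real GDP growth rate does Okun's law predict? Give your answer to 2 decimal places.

-0.57%

Growth-rate Okun's law: g_Y = g_Y* - β × Δu.
g_Y = 2.96 - 2.37 × (1.49) = 2.96 - 3.5313 = -0.5713%, i.e. -0.57% to 2 d.p.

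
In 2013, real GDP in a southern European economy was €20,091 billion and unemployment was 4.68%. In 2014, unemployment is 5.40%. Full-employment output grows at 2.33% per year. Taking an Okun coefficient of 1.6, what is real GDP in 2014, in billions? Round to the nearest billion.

€20,328 billion

Δu = 5.4 - 4.68 = 0.72 points.
Okun's law (growth form): g_Y = g_Y* - β × Δu = 2.33 - 1.6 × (0.72) = 2.33 - 1.152 = 1.178%.
Real GDP in the next year = 20091 × (1 + 1.178/100) = 20091 × 1.01178 ≈ 20328 billion.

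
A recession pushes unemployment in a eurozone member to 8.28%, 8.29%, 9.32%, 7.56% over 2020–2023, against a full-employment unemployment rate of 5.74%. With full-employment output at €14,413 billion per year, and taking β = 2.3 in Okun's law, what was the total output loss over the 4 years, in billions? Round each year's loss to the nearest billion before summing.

Year 2020: gap = -2.3 × (8.28 - 5.74) = -5.842%, loss ≈ 14413 × 5.842/100 ≈ 842.
Year 2021: gap = -2.3 × (8.29 - 5.74) = -5.865%, loss ≈ 14413 × 5.865/100 ≈ 845.
Year 2022: gap = -2.3 × (9.32 - 5.74) = -8.234%, loss ≈ 14413 × 8.234/100 ≈ 1187.
Year 2023: gap = -2.3 × (7.56 - 5.74) = -4.186%, loss ≈ 14413 × 4.186/100 ≈ 603.
Total lost output = 842 + 845 + 1187 + 603 = 3477 billion.

€3,477 billion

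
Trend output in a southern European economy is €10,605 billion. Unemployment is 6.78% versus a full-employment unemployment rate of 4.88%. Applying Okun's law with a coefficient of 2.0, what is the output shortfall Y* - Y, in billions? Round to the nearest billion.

€403 billion

Output gap = -2.0 × (6.78 - 4.88) = -2 × 1.9 = -3.8%.
Actual GDP ≈ 10605 × 0.962 ≈ 10202 billion, so the shortfall is 10605 - 10202 = 403 billion.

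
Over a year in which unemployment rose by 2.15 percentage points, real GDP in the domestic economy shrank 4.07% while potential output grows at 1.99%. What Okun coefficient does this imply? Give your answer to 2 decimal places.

β ≈ 2.82

Growth form: g_Y = g_Y* - β × Δu, so β = (g_Y* - g_Y)/Δu.
β = (1.99 + 4.07)/2.15 = 6.06/2.15 = 2.82.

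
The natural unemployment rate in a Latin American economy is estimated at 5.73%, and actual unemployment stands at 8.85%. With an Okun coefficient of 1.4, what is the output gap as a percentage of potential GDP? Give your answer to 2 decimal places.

-4.37%

The unemployment gap is 8.85 - 5.73 = 3.12 percentage points.
Okun's law gives an output gap of -1.4 × 3.12 = -4.368%, i.e. 4.37% below potential.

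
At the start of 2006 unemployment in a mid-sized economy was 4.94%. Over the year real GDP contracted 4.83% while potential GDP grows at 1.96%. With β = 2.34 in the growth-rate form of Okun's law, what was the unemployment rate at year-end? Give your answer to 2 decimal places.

Growth-rate Okun's law: g_Y = g_Y* - β × Δu, so Δu = (g_Y* - g_Y)/β.
Δu = (1.96 + 4.83)/2.34 = 6.79/2.34 = 2.90 percentage points.
Year-end unemployment = 4.94 + 2.9 = 7.84%.

7.84%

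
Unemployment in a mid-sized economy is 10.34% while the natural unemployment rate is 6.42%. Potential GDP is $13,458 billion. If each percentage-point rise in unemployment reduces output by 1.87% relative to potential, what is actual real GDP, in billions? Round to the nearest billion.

Unemployment gap = 10.34 - 6.42 = 3.92 points, so the output gap is -1.87 × 3.92 = -7.3304%.
Actual GDP = 13458 × (1 - 7.3304/100) = 13458 × 0.926696 ≈ 12471 billion.

$12,471 billion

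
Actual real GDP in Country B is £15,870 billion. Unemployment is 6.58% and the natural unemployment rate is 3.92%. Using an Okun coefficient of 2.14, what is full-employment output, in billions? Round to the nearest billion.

£16,828 billion

Unemployment gap = 6.58 - 3.92 = 2.66 points, so output gap = -2.14 × 2.66 = -5.6924%.
Since Y = Y* × (1 + gap/100), Y* = 15870/0.943076 ≈ 16828 billion.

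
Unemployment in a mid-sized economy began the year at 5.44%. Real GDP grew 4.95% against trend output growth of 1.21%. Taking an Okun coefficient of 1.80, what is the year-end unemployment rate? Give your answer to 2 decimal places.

3.36%

Growth-rate Okun's law: g_Y = g_Y* - β × Δu, so Δu = (g_Y* - g_Y)/β.
Δu = (1.21 - 4.95)/1.80 = -3.74/1.80 = -2.08 percentage points.
Year-end unemployment = 5.44 - 2.08 = 3.36%.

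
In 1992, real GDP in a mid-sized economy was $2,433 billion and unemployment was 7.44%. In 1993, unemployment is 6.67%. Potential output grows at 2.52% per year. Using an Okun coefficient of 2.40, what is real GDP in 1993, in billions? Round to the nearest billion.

$2,539 billion

Δu = 6.67 - 7.44 = -0.77 points.
Okun's law (growth form): g_Y = g_Y* - β × Δu = 2.52 - 2.40 × (-0.77) = 2.52 + 1.848 = 4.368%.
Real GDP in the next year = 2433 × (1 + 4.368/100) = 2433 × 1.04368 ≈ 2539 billion.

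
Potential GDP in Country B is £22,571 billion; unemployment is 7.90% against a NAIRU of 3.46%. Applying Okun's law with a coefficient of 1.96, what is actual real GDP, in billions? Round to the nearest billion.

£20,607 billion

Unemployment gap = 7.9 - 3.46 = 4.44 points, so the output gap is -1.96 × 4.44 = -8.7024%.
Actual GDP = 22571 × (1 - 8.7024/100) = 22571 × 0.912976 ≈ 20607 billion.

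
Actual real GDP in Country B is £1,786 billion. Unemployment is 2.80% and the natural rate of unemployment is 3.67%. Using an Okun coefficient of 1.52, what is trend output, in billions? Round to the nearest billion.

£1,763 billion

Unemployment gap = 2.8 - 3.67 = -0.87 points, so output gap = -1.52 × (-0.87) = 1.3224%.
Since Y = Y* × (1 + gap/100), Y* = 1786/1.013224 ≈ 1763 billion.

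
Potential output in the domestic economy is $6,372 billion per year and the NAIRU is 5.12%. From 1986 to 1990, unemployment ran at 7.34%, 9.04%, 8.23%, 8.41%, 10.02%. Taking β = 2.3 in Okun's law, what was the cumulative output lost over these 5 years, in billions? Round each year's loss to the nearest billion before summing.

$2,555 billion

Year 1986: gap = -2.3 × (7.34 - 5.12) = -5.106%, loss ≈ 6372 × 5.106/100 ≈ 325.
Year 1987: gap = -2.3 × (9.04 - 5.12) = -9.016%, loss ≈ 6372 × 9.016/100 ≈ 574.
Year 1988: gap = -2.3 × (8.23 - 5.12) = -7.153%, loss ≈ 6372 × 7.153/100 ≈ 456.
Year 1989: gap = -2.3 × (8.41 - 5.12) = -7.567%, loss ≈ 6372 × 7.567/100 ≈ 482.
Year 1990: gap = -2.3 × (10.02 - 5.12) = -11.27%, loss ≈ 6372 × 11.27/100 ≈ 718.
Total lost output = 325 + 574 + 456 + 482 + 718 = 2555 billion.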